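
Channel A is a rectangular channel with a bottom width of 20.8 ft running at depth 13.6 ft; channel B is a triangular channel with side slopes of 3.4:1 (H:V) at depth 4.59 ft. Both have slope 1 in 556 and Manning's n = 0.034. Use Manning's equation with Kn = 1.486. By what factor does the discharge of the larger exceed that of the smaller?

Channel A: Flow area A = b·y = 20.8 × 13.6 = 282.9 ft². Wetted perimeter P = b + 2y = 20.8 + 2×13.6 = 48 ft. Hydraulic radius R = A/P = 282.9/48 = 5.893 ft. Q_A = (1.486/0.034)·282.9·5.893^(2/3)·√0.001799 = 1711 ft³/s.
Channel B: For a triangular section with side slope z = 3.4: A = zy² = 3.4×4.59² = 71.63 ft²; P = 2y√(1+z²) = 2×4.59×3.544 = 32.53 ft. Hydraulic radius R = A/P = 71.63/32.53 = 2.202 ft. Q_B = (1.486/0.034)·71.63·2.202^(2/3)·√0.001799 = 224.7 ft³/s.
The larger discharge is 1711 ft³/s and the smaller is 224.7 ft³/s; the ratio is 7.61.

7.61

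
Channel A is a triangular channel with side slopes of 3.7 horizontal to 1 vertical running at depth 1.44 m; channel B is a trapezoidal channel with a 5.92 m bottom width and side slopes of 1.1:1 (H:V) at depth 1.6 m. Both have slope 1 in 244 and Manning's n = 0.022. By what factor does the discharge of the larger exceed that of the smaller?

2.24

Channel A: For a triangular section with side slope z = 3.7: A = zy² = 3.7×1.44² = 7.672 m²; P = 2y√(1+z²) = 2×1.44×3.833 = 11.04 m. Hydraulic radius R = A/P = 7.672/11.04 = 0.6951 m. Q_A = (1/0.022)·7.672·0.6951^(2/3)·√0.004098 = 17.52 m³/s.
Channel B: With bottom width b = 5.92 m and side slope z = 1.1: A = (b + zy)y = (5.92 + 1.1×1.6)×1.6 = 12.29 m²; P = b + 2y√(1+z²) = 5.92 + 2×1.6×1.487 = 10.68 m. Hydraulic radius R = A/P = 12.29/10.68 = 1.151 m. Q_B = (1/0.022)·12.29·1.151^(2/3)·√0.004098 = 39.27 m³/s.
The larger discharge is 39.27 m³/s and the smaller is 17.52 m³/s; the ratio is 2.24.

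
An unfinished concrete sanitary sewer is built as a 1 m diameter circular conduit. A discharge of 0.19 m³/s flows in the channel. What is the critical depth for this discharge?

At critical depth, Q² T / (g A³) = 1, i.e. A³/T = Q²/g = 0.19²/9.81 = 0.00368.
At y = 0.297 m: A³/T = 0.008167 — too large.
At y = 0.165 m: A³/T = 0.0008215 — too small.
At y = 0.242 m: A³/T = 0.003682 — matches.

y_c = 0.242 m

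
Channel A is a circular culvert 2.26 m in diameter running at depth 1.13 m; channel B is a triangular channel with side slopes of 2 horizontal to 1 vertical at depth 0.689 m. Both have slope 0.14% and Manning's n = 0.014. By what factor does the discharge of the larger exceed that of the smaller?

3.16

Channel A: For a circular section of diameter D = 2.26 m at depth y = 1.13 m, the central angle is θ = 2 arccos(1 − 2y/D) = 3.142 rad. Then A = (D²/8)(θ − sin θ) = 2.006 m² and P = Dθ/2 = 3.55 m. Hydraulic radius R = A/P = 2.006/3.55 = 0.565 m. Q_A = (1/0.014)·2.006·0.565^(2/3)·√0.0014 = 3.664 m³/s.
Channel B: For a triangular section with side slope z = 2: A = zy² = 2×0.689² = 0.9494 m²; P = 2y√(1+z²) = 2×0.689×2.236 = 3.081 m. Hydraulic radius R = A/P = 0.9494/3.081 = 0.3081 m. Q_B = (1/0.014)·0.9494·0.3081^(2/3)·√0.0014 = 1.158 m³/s.
The larger discharge is 3.664 m³/s and the smaller is 1.158 m³/s; the ratio is 3.16.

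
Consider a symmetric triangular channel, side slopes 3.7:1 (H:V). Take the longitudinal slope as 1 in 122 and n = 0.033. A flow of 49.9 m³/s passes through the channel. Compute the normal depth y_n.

Manning's equation rearranged: A R^(2/3) = nQ / (1·√S) = 0.033 × 49.9 / (√0.008197) = 18.19.
Trying y = 2.46 m: A R^(2/3) = 25.11 — over.
Trying y = 1.58 m: A R^(2/3) = 7.71 — short.
Trying y = 2.18 m: A R^(2/3) = 18.19 — matches.

y_n = 2.18 m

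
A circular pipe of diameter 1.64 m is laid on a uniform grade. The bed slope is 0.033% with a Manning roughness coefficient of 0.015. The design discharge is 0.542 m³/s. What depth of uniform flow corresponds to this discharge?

Manning's equation rearranged: A R^(2/3) = nQ / (1·√S) = 0.015 × 0.542 / (√0.00033) = 0.4475.
Try y = 0.598 m: A R^(2/3) = 0.331 — low.
Try y = 0.839 m: A R^(2/3) = 0.6059 — high.
Try y = 0.705 m: A R^(2/3) = 0.4476 — close enough.

y_n = 0.705 m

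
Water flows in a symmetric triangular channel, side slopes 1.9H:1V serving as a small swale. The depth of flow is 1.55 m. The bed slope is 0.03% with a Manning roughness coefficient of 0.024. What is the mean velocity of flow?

For a triangular section with side slope z = 1.9: A = zy² = 1.9×1.55² = 4.565 m²; P = 2y√(1+z²) = 2×1.55×2.147 = 6.656 m.
Hydraulic radius R = A/P = 4.565/6.656 = 0.6858 m.
From Manning's equation, V = (1/n) R^(2/3) S^(1/2) = (1/0.024) × 0.6858^(2/3) × 0.0003^(1/2) = 0.561 m/s.

V = 0.561 m/s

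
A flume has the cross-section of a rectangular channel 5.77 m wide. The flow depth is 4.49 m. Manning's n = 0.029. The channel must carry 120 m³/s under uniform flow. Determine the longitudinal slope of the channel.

S = 0.00851

Flow area A = b·y = 5.77 × 4.49 = 25.91 m². Wetted perimeter P = b + 2y = 5.77 + 2×4.49 = 14.75 m.
Hydraulic radius R = A/P = 25.91/14.75 = 1.756 m.
From Manning's equation, S = [nQ / (1 A R^(2/3))]² = [0.029 × 120 / (1 × 25.91 × 1.756^(2/3))]² = 0.00851.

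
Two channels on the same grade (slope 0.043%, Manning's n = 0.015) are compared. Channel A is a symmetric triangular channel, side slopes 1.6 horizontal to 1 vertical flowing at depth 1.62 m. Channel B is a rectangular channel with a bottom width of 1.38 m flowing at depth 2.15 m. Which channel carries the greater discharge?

Channel A: For a triangular section with side slope z = 1.6: A = zy² = 1.6×1.62² = 4.199 m²; P = 2y√(1+z²) = 2×1.62×1.887 = 6.113 m. Hydraulic radius R = A/P = 4.199/6.113 = 0.6869 m. Q_A = (1/0.015)·4.199·0.6869^(2/3)·√0.00043 = 4.519 m³/s.
Channel B: Flow area A = b·y = 1.38 × 2.15 = 2.967 m². Wetted perimeter P = b + 2y = 1.38 + 2×2.15 = 5.68 m. Hydraulic radius R = A/P = 2.967/5.68 = 0.5224 m. Q_B = (1/0.015)·2.967·0.5224^(2/3)·√0.00043 = 2.66 m³/s.
Q_A = 4.519 m³/s vs Q_B = 2.66 m³/s, so channel A carries more.

channel A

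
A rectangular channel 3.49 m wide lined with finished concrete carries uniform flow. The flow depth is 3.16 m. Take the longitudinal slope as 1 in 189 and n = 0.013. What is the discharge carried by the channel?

Flow area A = b·y = 3.49 × 3.16 = 11.03 m². Wetted perimeter P = b + 2y = 3.49 + 2×3.16 = 9.81 m.
Hydraulic radius R = A/P = 11.03/9.81 = 1.124 m.
Manning's equation: Q = (1/n) A R^(2/3) S^(1/2) = (1/0.013) × 11.03 × 1.124^(2/3) × 0.005291^(1/2) = 66.7 m³/s.

Q = 66.7 m³/s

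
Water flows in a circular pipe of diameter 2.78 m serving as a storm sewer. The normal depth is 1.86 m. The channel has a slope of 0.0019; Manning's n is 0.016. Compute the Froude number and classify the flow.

subcritical

For a circular section of diameter D = 2.78 m at depth y = 1.86 m, the central angle is θ = 2 arccos(1 − 2y/D) = 3.831 rad. Then A = (D²/8)(θ − sin θ) = 4.316 m² and P = Dθ/2 = 5.326 m.
Hydraulic radius R = A/P = 4.316/5.326 = 0.8104 m.
V = (1/n) R^(2/3) √S = (1/0.016) × 0.8104^(2/3) × √0.0019 = 2.368 m/s. Hydraulic depth D_h = A/T = 4.316/2.616 = 1.65 m.
Froude number Fr = V/√(g·D_h) = 2.368/√(9.81×1.65) = 0.589, which is less than 1, so the flow is subcritical.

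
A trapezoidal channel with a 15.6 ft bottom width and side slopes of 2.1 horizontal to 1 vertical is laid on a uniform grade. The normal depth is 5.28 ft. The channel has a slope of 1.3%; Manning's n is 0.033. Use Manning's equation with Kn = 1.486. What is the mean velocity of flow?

V = 11.9 ft/s

With bottom width b = 15.6 ft and side slope z = 2.1: A = (b + zy)y = (15.6 + 2.1×5.28)×5.28 = 140.9 ft²; P = b + 2y√(1+z²) = 15.6 + 2×5.28×2.326 = 40.16 ft.
Hydraulic radius R = A/P = 140.9/40.16 = 3.509 ft.
From Manning's equation, V = (1.486/n) R^(2/3) S^(1/2) = (1.486/0.033) × 3.509^(2/3) × 0.013^(1/2) = 11.9 ft/s.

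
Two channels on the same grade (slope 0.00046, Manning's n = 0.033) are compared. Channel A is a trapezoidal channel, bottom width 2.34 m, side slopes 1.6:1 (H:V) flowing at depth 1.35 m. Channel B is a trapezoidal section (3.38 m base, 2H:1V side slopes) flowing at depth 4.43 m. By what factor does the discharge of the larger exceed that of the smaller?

Channel A: With bottom width b = 2.34 m and side slope z = 1.6: A = (b + zy)y = (2.34 + 1.6×1.35)×1.35 = 6.075 m²; P = b + 2y√(1+z²) = 2.34 + 2×1.35×1.887 = 7.434 m. Hydraulic radius R = A/P = 6.075/7.434 = 0.8172 m. Q_A = (1/0.033)·6.075·0.8172^(2/3)·√0.00046 = 3.451 m³/s.
Channel B: With bottom width b = 3.38 m and side slope z = 2: A = (b + zy)y = (3.38 + 2×4.43)×4.43 = 54.22 m²; P = b + 2y√(1+z²) = 3.38 + 2×4.43×2.236 = 23.19 m. Hydraulic radius R = A/P = 54.22/23.19 = 2.338 m. Q_B = (1/0.033)·54.22·2.338^(2/3)·√0.00046 = 62.08 m³/s.
The larger discharge is 62.08 m³/s and the smaller is 3.451 m³/s; the ratio is 18.

18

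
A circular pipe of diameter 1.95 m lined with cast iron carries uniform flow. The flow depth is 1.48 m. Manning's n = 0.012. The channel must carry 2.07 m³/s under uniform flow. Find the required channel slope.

S = 0.000211

For a circular section of diameter D = 1.95 m at depth y = 1.48 m, the central angle is θ = 2 arccos(1 − 2y/D) = 4.23 rad. Then A = (D²/8)(θ − sin θ) = 2.432 m² and P = Dθ/2 = 4.125 m.
Hydraulic radius R = A/P = 2.432/4.125 = 0.5896 m.
From Manning's equation, S = [nQ / (1 A R^(2/3))]² = [0.012 × 2.07 / (1 × 2.432 × 0.5896^(2/3))]² = 0.000211.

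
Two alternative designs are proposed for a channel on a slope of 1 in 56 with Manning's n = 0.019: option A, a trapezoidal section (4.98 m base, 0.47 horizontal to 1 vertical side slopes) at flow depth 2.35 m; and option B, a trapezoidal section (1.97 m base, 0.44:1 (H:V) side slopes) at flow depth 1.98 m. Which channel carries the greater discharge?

Channel A: With bottom width b = 4.98 m and side slope z = 0.47: A = (b + zy)y = (4.98 + 0.47×2.35)×2.35 = 14.3 m²; P = b + 2y√(1+z²) = 4.98 + 2×2.35×1.105 = 10.17 m. Hydraulic radius R = A/P = 14.3/10.17 = 1.406 m. Q_A = (1/0.019)·14.3·1.406^(2/3)·√0.01786 = 126.2 m³/s.
Channel B: With bottom width b = 1.97 m and side slope z = 0.44: A = (b + zy)y = (1.97 + 0.44×1.98)×1.98 = 5.626 m²; P = b + 2y√(1+z²) = 1.97 + 2×1.98×1.093 = 6.296 m. Hydraulic radius R = A/P = 5.626/6.296 = 0.8935 m. Q_B = (1/0.019)·5.626·0.8935^(2/3)·√0.01786 = 36.7 m³/s.
Q_A = 126.2 m³/s vs Q_B = 36.7 m³/s, so channel A carries more.

channel A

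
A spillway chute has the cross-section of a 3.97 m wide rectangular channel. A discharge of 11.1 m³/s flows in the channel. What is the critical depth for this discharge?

y_c = 0.927 m

For a rectangular channel, critical depth y_c = (q²/g)^(1/3) where q = Q/b = 11.1/3.97 = 2.796 m²/s.
So y_c = (2.796²/9.81)^(1/3) = 0.927 m.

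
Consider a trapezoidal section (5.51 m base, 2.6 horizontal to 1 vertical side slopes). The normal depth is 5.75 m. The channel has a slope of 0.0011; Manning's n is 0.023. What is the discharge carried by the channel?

Q = 363 m³/s

With bottom width b = 5.51 m and side slope z = 2.6: A = (b + zy)y = (5.51 + 2.6×5.75)×5.75 = 117.6 m²; P = b + 2y√(1+z²) = 5.51 + 2×5.75×2.786 = 37.55 m.
Hydraulic radius R = A/P = 117.6/37.55 = 3.133 m.
Manning's equation: Q = (1/n) A R^(2/3) S^(1/2) = (1/0.023) × 117.6 × 3.133^(2/3) × 0.0011^(1/2) = 363 m³/s.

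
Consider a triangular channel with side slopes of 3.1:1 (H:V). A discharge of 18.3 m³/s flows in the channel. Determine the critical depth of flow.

y_c = 1.48 m

At critical depth, Q² T / (g A³) = 1, i.e. A³/T = Q²/g = 18.3²/9.81 = 34.14.
Try y = 1.65 m: A³/T = 58.76 — over.
Try y = 1.22 m: A³/T = 12.99 — short.
Try y = 1.48 m: A³/T = 34.12 — matches.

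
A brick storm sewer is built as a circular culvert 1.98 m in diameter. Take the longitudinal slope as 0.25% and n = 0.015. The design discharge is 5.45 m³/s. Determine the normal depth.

Manning's equation rearranged: A R^(2/3) = nQ / (1·√S) = 0.015 × 5.45 / (√0.0025) = 1.635.
Try y = 1.71 m: A R^(2/3) = 2.008 — over.
Try y = 1.16 m: A R^(2/3) = 1.248 — short.
Try y = 1.4 m: A R^(2/3) = 1.634 — ≈ 1.635.

y_n = 1.4 m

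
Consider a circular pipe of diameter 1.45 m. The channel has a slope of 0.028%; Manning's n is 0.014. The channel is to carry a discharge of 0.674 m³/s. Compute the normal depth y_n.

y_n = 0.87 m

Manning's equation rearranged: A R^(2/3) = nQ / (1·√S) = 0.014 × 0.674 / (√0.00028) = 0.5639.
Try y = 0.972 m: A R^(2/3) = 0.6631 — over.
Try y = 0.671 m: A R^(2/3) = 0.3673 — short.
Try y = 0.87 m: A R^(2/3) = 0.564 — close enough.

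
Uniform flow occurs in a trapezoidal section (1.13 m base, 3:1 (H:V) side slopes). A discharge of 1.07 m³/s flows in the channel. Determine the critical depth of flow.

At critical depth, Q² T / (g A³) = 1, i.e. A³/T = Q²/g = 1.07²/9.81 = 0.1167.
At y = 0.239 m: A³/T = 0.03355 — low.
At y = 0.367 m: A³/T = 0.1647 — high.
At y = 0.335 m: A³/T = 0.1165 — matches.

y_c = 0.335 m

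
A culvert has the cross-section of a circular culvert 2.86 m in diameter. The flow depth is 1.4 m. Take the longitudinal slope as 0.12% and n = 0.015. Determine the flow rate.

Q = 5.72 m³/s

For a circular section of diameter D = 2.86 m at depth y = 1.4 m, the central angle is θ = 2 arccos(1 − 2y/D) = 3.1 rad. Then A = (D²/8)(θ − sin θ) = 3.126 m² and P = Dθ/2 = 4.432 m.
Hydraulic radius R = A/P = 3.126/4.432 = 0.7053 m.
Manning's equation: Q = (1/n) A R^(2/3) S^(1/2) = (1/0.015) × 3.126 × 0.7053^(2/3) × 0.0012^(1/2) = 5.72 m³/s.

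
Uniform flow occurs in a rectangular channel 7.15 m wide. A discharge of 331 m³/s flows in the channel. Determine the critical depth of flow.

y_c = 6.02 m

For a rectangular channel, critical depth y_c = (q²/g)^(1/3) where q = Q/b = 331/7.15 = 46.29 m²/s.
So y_c = (46.29²/9.81)^(1/3) = 6.02 m.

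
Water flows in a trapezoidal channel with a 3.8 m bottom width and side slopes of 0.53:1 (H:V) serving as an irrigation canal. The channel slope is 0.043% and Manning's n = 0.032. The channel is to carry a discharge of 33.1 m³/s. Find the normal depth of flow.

Manning's equation rearranged: A R^(2/3) = nQ / (1·√S) = 0.032 × 33.1 / (√0.00043) = 51.08.
At y = 5.43 m: A R^(2/3) = 62.33 — over.
At y = 4.15 m: A R^(2/3) = 38.02 — short.
At y = 4.88 m: A R^(2/3) = 51.1 — matches.

y_n = 4.88 m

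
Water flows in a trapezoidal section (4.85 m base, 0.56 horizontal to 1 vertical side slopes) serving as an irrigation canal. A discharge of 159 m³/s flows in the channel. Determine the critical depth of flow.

y_c = 4.06 m

At critical depth, Q² T / (g A³) = 1, i.e. A³/T = Q²/g = 159²/9.81 = 2577.
Try y = 5.12 m: A³/T = 5828 — too large.
Try y = 3.25 m: A³/T = 1200 — too small.
Try y = 4.06 m: A³/T = 2574 — matches.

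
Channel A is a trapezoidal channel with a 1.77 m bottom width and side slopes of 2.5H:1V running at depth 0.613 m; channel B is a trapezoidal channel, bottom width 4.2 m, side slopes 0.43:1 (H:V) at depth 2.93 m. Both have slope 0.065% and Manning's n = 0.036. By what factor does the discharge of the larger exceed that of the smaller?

Channel A: With bottom width b = 1.77 m and side slope z = 2.5: A = (b + zy)y = (1.77 + 2.5×0.613)×0.613 = 2.024 m²; P = b + 2y√(1+z²) = 1.77 + 2×0.613×2.693 = 5.071 m. Hydraulic radius R = A/P = 2.024/5.071 = 0.3992 m. Q_A = (1/0.036)·2.024·0.3992^(2/3)·√0.00065 = 0.7773 m³/s.
Channel B: With bottom width b = 4.2 m and side slope z = 0.43: A = (b + zy)y = (4.2 + 0.43×2.93)×2.93 = 16 m²; P = b + 2y√(1+z²) = 4.2 + 2×2.93×1.089 = 10.58 m. Hydraulic radius R = A/P = 16/10.58 = 1.512 m. Q_B = (1/0.036)·16·1.512^(2/3)·√0.00065 = 14.93 m³/s.
The larger discharge is 14.93 m³/s and the smaller is 0.7773 m³/s; the ratio is 19.2.

19.2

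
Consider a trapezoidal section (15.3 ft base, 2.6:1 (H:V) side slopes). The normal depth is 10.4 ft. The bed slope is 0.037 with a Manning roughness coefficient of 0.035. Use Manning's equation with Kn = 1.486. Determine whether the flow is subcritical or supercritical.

With bottom width b = 15.3 ft and side slope z = 2.6: A = (b + zy)y = (15.3 + 2.6×10.4)×10.4 = 440.3 ft²; P = b + 2y√(1+z²) = 15.3 + 2×10.4×2.786 = 73.24 ft.
Hydraulic radius R = A/P = 440.3/73.24 = 6.012 ft.
V = (1.486/n) R^(2/3) √S = (1.486/0.035) × 6.012^(2/3) × √0.037 = 27 ft/s. Hydraulic depth D_h = A/T = 440.3/69.38 = 6.347 ft.
Froude number Fr = V/√(g·D_h) = 27/√(32.2×6.347) = 1.89, which is greater than 1, so the flow is supercritical.

supercritical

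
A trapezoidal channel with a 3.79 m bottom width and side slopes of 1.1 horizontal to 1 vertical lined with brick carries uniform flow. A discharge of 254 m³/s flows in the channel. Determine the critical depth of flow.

y_c = 4.96 m

At critical depth, Q² T / (g A³) = 1, i.e. A³/T = Q²/g = 254²/9.81 = 6577.
Try y = 4.4 m: A³/T = 4065 — short.
Try y = 6.28 m: A³/T = 17220 — over.
Try y = 4.96 m: A³/T = 6560 — ≈ 6577.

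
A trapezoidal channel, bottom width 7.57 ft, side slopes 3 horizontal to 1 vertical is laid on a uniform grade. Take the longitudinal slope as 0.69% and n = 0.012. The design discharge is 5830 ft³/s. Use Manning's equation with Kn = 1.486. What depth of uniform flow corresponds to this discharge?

y_n = 7.44 ft

Manning's equation rearranged: A R^(2/3) = nQ / (1.486·√S) = 0.012 × 5830 / (1.486 × √0.0069) = 566.8.
Trying y = 5.39 ft: A R^(2/3) = 270.4 — short.
Trying y = 7.44 ft: A R^(2/3) = 567 — matches.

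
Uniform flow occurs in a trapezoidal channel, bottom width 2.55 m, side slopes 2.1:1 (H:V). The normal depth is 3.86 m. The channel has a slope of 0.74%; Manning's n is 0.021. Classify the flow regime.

With bottom width b = 2.55 m and side slope z = 2.1: A = (b + zy)y = (2.55 + 2.1×3.86)×3.86 = 41.13 m²; P = b + 2y√(1+z²) = 2.55 + 2×3.86×2.326 = 20.51 m.
Hydraulic radius R = A/P = 41.13/20.51 = 2.006 m.
V = (1/n) R^(2/3) √S = (1/0.021) × 2.006^(2/3) × √0.0074 = 6.515 m/s. Hydraulic depth D_h = A/T = 41.13/18.76 = 2.192 m.
Froude number Fr = V/√(g·D_h) = 6.515/√(9.81×2.192) = 1.4, which is greater than 1, so the flow is supercritical.

supercritical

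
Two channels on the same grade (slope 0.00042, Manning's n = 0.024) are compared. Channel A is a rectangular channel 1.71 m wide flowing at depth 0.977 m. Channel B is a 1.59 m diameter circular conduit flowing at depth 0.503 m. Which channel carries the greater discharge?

channel A

Channel A: Flow area A = b·y = 1.71 × 0.977 = 1.671 m². Wetted perimeter P = b + 2y = 1.71 + 2×0.977 = 3.664 m. Hydraulic radius R = A/P = 1.671/3.664 = 0.456 m. Q_A = (1/0.024)·1.671·0.456^(2/3)·√0.00042 = 0.8451 m³/s.
Channel B: For a circular section of diameter D = 1.59 m at depth y = 0.503 m, the central angle is θ = 2 arccos(1 − 2y/D) = 2.389 rad. Then A = (D²/8)(θ − sin θ) = 0.5392 m² and P = Dθ/2 = 1.9 m. Hydraulic radius R = A/P = 0.5392/1.9 = 0.2838 m. Q_B = (1/0.024)·0.5392·0.2838^(2/3)·√0.00042 = 0.1988 m³/s.
Q_A = 0.8451 m³/s vs Q_B = 0.1988 m³/s, so channel A carries more.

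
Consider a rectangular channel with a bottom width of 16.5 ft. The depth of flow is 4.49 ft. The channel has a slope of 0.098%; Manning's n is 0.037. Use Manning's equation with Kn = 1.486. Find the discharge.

Flow area A = b·y = 16.5 × 4.49 = 74.09 ft². Wetted perimeter P = b + 2y = 16.5 + 2×4.49 = 25.48 ft.
Hydraulic radius R = A/P = 74.09/25.48 = 2.908 ft.
Manning's equation: Q = (1.486/n) A R^(2/3) S^(1/2) = (1.486/0.037) × 74.09 × 2.908^(2/3) × 0.00098^(1/2) = 190 ft³/s.

Q = 190 ft³/s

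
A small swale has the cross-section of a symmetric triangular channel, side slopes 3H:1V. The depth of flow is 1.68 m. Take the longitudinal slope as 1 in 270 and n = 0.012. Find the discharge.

For a triangular section with side slope z = 3: A = zy² = 3×1.68² = 8.467 m²; P = 2y√(1+z²) = 2×1.68×3.162 = 10.63 m.
Hydraulic radius R = A/P = 8.467/10.63 = 0.7969 m.
Manning's equation: Q = (1/n) A R^(2/3) S^(1/2) = (1/0.012) × 8.467 × 0.7969^(2/3) × 0.003704^(1/2) = 36.9 m³/s.

Q = 36.9 m³/s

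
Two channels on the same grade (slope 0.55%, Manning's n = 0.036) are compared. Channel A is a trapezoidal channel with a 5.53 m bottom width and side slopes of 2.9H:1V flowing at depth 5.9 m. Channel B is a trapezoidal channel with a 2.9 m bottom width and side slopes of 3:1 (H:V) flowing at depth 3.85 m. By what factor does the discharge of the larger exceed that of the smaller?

3.24

Channel A: With bottom width b = 5.53 m and side slope z = 2.9: A = (b + zy)y = (5.53 + 2.9×5.9)×5.9 = 133.6 m²; P = b + 2y√(1+z²) = 5.53 + 2×5.9×3.068 = 41.73 m. Hydraulic radius R = A/P = 133.6/41.73 = 3.201 m. Q_A = (1/0.036)·133.6·3.201^(2/3)·√0.0055 = 597.7 m³/s.
Channel B: With bottom width b = 2.9 m and side slope z = 3: A = (b + zy)y = (2.9 + 3×3.85)×3.85 = 55.63 m²; P = b + 2y√(1+z²) = 2.9 + 2×3.85×3.162 = 27.25 m. Hydraulic radius R = A/P = 55.63/27.25 = 2.042 m. Q_B = (1/0.036)·55.63·2.042^(2/3)·√0.0055 = 184.4 m³/s.
The larger discharge is 597.7 m³/s and the smaller is 184.4 m³/s; the ratio is 3.24.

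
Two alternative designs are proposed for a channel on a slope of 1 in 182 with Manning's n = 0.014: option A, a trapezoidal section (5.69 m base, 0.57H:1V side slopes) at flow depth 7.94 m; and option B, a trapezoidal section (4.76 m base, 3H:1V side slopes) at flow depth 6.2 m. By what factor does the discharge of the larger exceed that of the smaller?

1.75

Channel A: With bottom width b = 5.69 m and side slope z = 0.57: A = (b + zy)y = (5.69 + 0.57×7.94)×7.94 = 81.11 m²; P = b + 2y√(1+z²) = 5.69 + 2×7.94×1.151 = 23.97 m. Hydraulic radius R = A/P = 81.11/23.97 = 3.384 m. Q_A = (1/0.014)·81.11·3.384^(2/3)·√0.005495 = 968 m³/s.
Channel B: With bottom width b = 4.76 m and side slope z = 3: A = (b + zy)y = (4.76 + 3×6.2)×6.2 = 144.8 m²; P = b + 2y√(1+z²) = 4.76 + 2×6.2×3.162 = 43.97 m. Hydraulic radius R = A/P = 144.8/43.97 = 3.294 m. Q_B = (1/0.014)·144.8·3.294^(2/3)·√0.005495 = 1698 m³/s.
The larger discharge is 1698 m³/s and the smaller is 968 m³/s; the ratio is 1.75.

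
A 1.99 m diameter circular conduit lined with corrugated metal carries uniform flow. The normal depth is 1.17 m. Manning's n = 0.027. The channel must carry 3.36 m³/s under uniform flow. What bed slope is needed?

For a circular section of diameter D = 1.99 m at depth y = 1.17 m, the central angle is θ = 2 arccos(1 − 2y/D) = 3.495 rad. Then A = (D²/8)(θ − sin θ) = 1.902 m² and P = Dθ/2 = 3.478 m.
Hydraulic radius R = A/P = 1.902/3.478 = 0.5468 m.
From Manning's equation, S = [nQ / (1 A R^(2/3))]² = [0.027 × 3.36 / (1 × 1.902 × 0.5468^(2/3))]² = 0.00509.

S = 0.00509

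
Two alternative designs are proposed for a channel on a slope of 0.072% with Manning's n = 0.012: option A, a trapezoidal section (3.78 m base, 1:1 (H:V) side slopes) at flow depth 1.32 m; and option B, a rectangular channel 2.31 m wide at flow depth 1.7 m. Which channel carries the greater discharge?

channel A

Channel A: With bottom width b = 3.78 m and side slope z = 1: A = (b + zy)y = (3.78 + 1×1.32)×1.32 = 6.732 m²; P = b + 2y√(1+z²) = 3.78 + 2×1.32×1.414 = 7.514 m. Hydraulic radius R = A/P = 6.732/7.514 = 0.896 m. Q_A = (1/0.012)·6.732·0.896^(2/3)·√0.00072 = 13.99 m³/s.
Channel B: Flow area A = b·y = 2.31 × 1.7 = 3.927 m². Wetted perimeter P = b + 2y = 2.31 + 2×1.7 = 5.71 m. Hydraulic radius R = A/P = 3.927/5.71 = 0.6877 m. Q_B = (1/0.012)·3.927·0.6877^(2/3)·√0.00072 = 6.842 m³/s.
Q_A = 13.99 m³/s vs Q_B = 6.842 m³/s, so channel A carries more.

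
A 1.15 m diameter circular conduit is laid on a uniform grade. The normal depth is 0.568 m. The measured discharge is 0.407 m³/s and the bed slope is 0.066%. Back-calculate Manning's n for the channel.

For a circular section of diameter D = 1.15 m at depth y = 0.568 m, the central angle is θ = 2 arccos(1 − 2y/D) = 3.117 rad. Then A = (D²/8)(θ − sin θ) = 0.5113 m² and P = Dθ/2 = 1.792 m.
Hydraulic radius R = A/P = 0.5113/1.792 = 0.2853 m.
Rearranging Manning's equation: n = (1/Q) A R^(2/3) S^(1/2) = (1/0.407) × 0.5113 × 0.2853^(2/3) × √0.00066 = 0.014.

n = 0.014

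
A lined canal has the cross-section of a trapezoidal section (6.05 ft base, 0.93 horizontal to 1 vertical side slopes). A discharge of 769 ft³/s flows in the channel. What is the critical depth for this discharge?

y_c = 5.89 ft

At critical depth, Q² T / (g A³) = 1, i.e. A³/T = Q²/g = 769²/32.2 = 18370.
At y = 4.04 ft: A³/T = 4585 — short.
At y = 5.89 ft: A³/T = 18410 — ≈ 18370.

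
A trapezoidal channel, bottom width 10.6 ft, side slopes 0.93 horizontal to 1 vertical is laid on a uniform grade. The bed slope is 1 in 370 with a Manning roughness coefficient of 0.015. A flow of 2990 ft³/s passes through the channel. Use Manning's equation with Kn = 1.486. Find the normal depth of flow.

y_n = 9.82 ft

Manning's equation rearranged: A R^(2/3) = nQ / (1.486·√S) = 0.015 × 2990 / (1.486 × √0.002703) = 580.6.
At y = 10.6 ft: A R^(2/3) = 674.3 — over.
At y = 9.82 ft: A R^(2/3) = 580 — ≈ 580.6.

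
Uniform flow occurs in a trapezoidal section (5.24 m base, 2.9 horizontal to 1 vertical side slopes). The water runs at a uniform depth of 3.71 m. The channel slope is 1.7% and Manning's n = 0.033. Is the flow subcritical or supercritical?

supercritical

With bottom width b = 5.24 m and side slope z = 2.9: A = (b + zy)y = (5.24 + 2.9×3.71)×3.71 = 59.36 m²; P = b + 2y√(1+z²) = 5.24 + 2×3.71×3.068 = 28 m.
Hydraulic radius R = A/P = 59.36/28 = 2.12 m.
V = (1/n) R^(2/3) √S = (1/0.033) × 2.12^(2/3) × √0.017 = 6.52 m/s. Hydraulic depth D_h = A/T = 59.36/26.76 = 2.218 m.
Froude number Fr = V/√(g·D_h) = 6.52/√(9.81×2.218) = 1.4, which is greater than 1, so the flow is supercritical.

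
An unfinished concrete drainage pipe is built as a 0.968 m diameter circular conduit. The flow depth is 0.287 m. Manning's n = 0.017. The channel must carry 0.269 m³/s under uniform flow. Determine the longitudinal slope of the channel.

S = 0.00699

For a circular section of diameter D = 0.968 m at depth y = 0.287 m, the central angle is θ = 2 arccos(1 − 2y/D) = 2.303 rad. Then A = (D²/8)(θ − sin θ) = 0.1827 m² and P = Dθ/2 = 1.115 m.
Hydraulic radius R = A/P = 0.1827/1.115 = 0.1639 m.
From Manning's equation, S = [nQ / (1 A R^(2/3))]² = [0.017 × 0.269 / (1 × 0.1827 × 0.1639^(2/3))]² = 0.00699.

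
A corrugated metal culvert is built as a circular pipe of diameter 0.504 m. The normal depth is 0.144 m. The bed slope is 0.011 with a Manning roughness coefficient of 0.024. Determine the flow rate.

Q = 0.039 m³/s

For a circular section of diameter D = 0.504 m at depth y = 0.144 m, the central angle is θ = 2 arccos(1 − 2y/D) = 2.256 rad. Then A = (D²/8)(θ − sin θ) = 0.04704 m² and P = Dθ/2 = 0.5685 m.
Hydraulic radius R = A/P = 0.04704/0.5685 = 0.08274 m.
Manning's equation: Q = (1/n) A R^(2/3) S^(1/2) = (1/0.024) × 0.04704 × 0.08274^(2/3) × 0.011^(1/2) = 0.039 m³/s.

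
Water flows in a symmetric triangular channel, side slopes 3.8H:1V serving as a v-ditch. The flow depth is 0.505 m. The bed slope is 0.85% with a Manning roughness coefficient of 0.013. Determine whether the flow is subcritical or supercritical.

supercritical

For a triangular section with side slope z = 3.8: A = zy² = 3.8×0.505² = 0.9691 m²; P = 2y√(1+z²) = 2×0.505×3.929 = 3.969 m.
Hydraulic radius R = A/P = 0.9691/3.969 = 0.2442 m.
V = (1/n) R^(2/3) √S = (1/0.013) × 0.2442^(2/3) × √0.0085 = 2.771 m/s. Hydraulic depth D_h = A/T = 0.9691/3.838 = 0.2525 m.
Froude number Fr = V/√(g·D_h) = 2.771/√(9.81×0.2525) = 1.76, which is greater than 1, so the flow is supercritical.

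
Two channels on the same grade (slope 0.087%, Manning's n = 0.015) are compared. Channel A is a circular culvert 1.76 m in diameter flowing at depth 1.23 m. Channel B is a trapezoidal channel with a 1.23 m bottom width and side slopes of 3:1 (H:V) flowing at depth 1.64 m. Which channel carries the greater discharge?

Channel A: For a circular section of diameter D = 1.76 m at depth y = 1.23 m, the central angle is θ = 2 arccos(1 − 2y/D) = 3.96 rad. Then A = (D²/8)(θ − sin θ) = 1.816 m² and P = Dθ/2 = 3.485 m. Hydraulic radius R = A/P = 1.816/3.485 = 0.5211 m. Q_A = (1/0.015)·1.816·0.5211^(2/3)·√0.00087 = 2.312 m³/s.
Channel B: With bottom width b = 1.23 m and side slope z = 3: A = (b + zy)y = (1.23 + 3×1.64)×1.64 = 10.09 m²; P = b + 2y√(1+z²) = 1.23 + 2×1.64×3.162 = 11.6 m. Hydraulic radius R = A/P = 10.09/11.6 = 0.8693 m. Q_B = (1/0.015)·10.09·0.8693^(2/3)·√0.00087 = 18.07 m³/s.
Q_A = 2.312 m³/s vs Q_B = 18.07 m³/s, so channel B carries more.

channel B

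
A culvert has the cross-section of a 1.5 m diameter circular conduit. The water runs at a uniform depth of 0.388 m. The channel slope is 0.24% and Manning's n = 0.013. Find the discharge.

For a circular section of diameter D = 1.5 m at depth y = 0.388 m, the central angle is θ = 2 arccos(1 − 2y/D) = 2.134 rad. Then A = (D²/8)(θ − sin θ) = 0.3625 m² and P = Dθ/2 = 1.601 m.
Hydraulic radius R = A/P = 0.3625/1.601 = 0.2264 m.
Manning's equation: Q = (1/n) A R^(2/3) S^(1/2) = (1/0.013) × 0.3625 × 0.2264^(2/3) × 0.0024^(1/2) = 0.507 m³/s.

Q = 0.507 m³/s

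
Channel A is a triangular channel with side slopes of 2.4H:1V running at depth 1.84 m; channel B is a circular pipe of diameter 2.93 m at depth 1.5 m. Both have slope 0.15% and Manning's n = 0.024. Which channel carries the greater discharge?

Channel A: For a triangular section with side slope z = 2.4: A = zy² = 2.4×1.84² = 8.125 m²; P = 2y√(1+z²) = 2×1.84×2.6 = 9.568 m. Hydraulic radius R = A/P = 8.125/9.568 = 0.8492 m. Q_A = (1/0.024)·8.125·0.8492^(2/3)·√0.0015 = 11.76 m³/s.
Channel B: For a circular section of diameter D = 2.93 m at depth y = 1.5 m, the central angle is θ = 2 arccos(1 − 2y/D) = 3.189 rad. Then A = (D²/8)(θ − sin θ) = 3.474 m² and P = Dθ/2 = 4.672 m. Hydraulic radius R = A/P = 3.474/4.672 = 0.7435 m. Q_B = (1/0.024)·3.474·0.7435^(2/3)·√0.0015 = 4.601 m³/s.
Q_A = 11.76 m³/s vs Q_B = 4.601 m³/s, so channel A carries more.

channel A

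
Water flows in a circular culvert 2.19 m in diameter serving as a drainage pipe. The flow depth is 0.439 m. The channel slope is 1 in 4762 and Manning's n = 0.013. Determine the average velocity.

V = 0.459 m/s

For a circular section of diameter D = 2.19 m at depth y = 0.439 m, the central angle is θ = 2 arccos(1 − 2y/D) = 1.857 rad. Then A = (D²/8)(θ − sin θ) = 0.5381 m² and P = Dθ/2 = 2.033 m.
Hydraulic radius R = A/P = 0.5381/2.033 = 0.2646 m.
From Manning's equation, V = (1/n) R^(2/3) S^(1/2) = (1/0.013) × 0.2646^(2/3) × 0.00021^(1/2) = 0.459 m/s.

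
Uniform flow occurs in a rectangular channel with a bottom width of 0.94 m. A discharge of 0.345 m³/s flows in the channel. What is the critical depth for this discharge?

For a rectangular channel, critical depth y_c = (q²/g)^(1/3) where q = Q/b = 0.345/0.94 = 0.367 m²/s.
So y_c = (0.367²/9.81)^(1/3) = 0.239 m.

y_c = 0.239 m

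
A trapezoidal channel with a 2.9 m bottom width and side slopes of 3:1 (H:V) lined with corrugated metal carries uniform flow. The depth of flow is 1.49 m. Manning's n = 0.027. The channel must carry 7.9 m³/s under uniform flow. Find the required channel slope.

With bottom width b = 2.9 m and side slope z = 3: A = (b + zy)y = (2.9 + 3×1.49)×1.49 = 10.98 m²; P = b + 2y√(1+z²) = 2.9 + 2×1.49×3.162 = 12.32 m.
Hydraulic radius R = A/P = 10.98/12.32 = 0.8911 m.
From Manning's equation, S = [nQ / (1 A R^(2/3))]² = [0.027 × 7.9 / (1 × 10.98 × 0.8911^(2/3))]² = 0.00044.

S = 0.00044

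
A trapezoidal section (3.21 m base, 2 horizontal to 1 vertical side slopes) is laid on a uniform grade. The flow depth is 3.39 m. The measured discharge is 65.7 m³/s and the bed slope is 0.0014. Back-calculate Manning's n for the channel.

With bottom width b = 3.21 m and side slope z = 2: A = (b + zy)y = (3.21 + 2×3.39)×3.39 = 33.87 m²; P = b + 2y√(1+z²) = 3.21 + 2×3.39×2.236 = 18.37 m.
Hydraulic radius R = A/P = 33.87/18.37 = 1.844 m.
Rearranging Manning's equation: n = (1/Q) A R^(2/3) S^(1/2) = (1/65.7) × 33.87 × 1.844^(2/3) × √0.0014 = 0.029.

n = 0.029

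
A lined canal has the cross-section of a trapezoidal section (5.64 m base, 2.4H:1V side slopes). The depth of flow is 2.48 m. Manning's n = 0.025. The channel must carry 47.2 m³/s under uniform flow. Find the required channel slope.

S = 0.000938

With bottom width b = 5.64 m and side slope z = 2.4: A = (b + zy)y = (5.64 + 2.4×2.48)×2.48 = 28.75 m²; P = b + 2y√(1+z²) = 5.64 + 2×2.48×2.6 = 18.54 m.
Hydraulic radius R = A/P = 28.75/18.54 = 1.551 m.
From Manning's equation, S = [nQ / (1 A R^(2/3))]² = [0.025 × 47.2 / (1 × 28.75 × 1.551^(2/3))]² = 0.000938.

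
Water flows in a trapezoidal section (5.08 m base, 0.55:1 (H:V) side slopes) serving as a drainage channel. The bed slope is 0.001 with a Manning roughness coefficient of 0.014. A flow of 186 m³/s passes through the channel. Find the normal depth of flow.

y_n = 5.49 m

Manning's equation rearranged: A R^(2/3) = nQ / (1·√S) = 0.014 × 186 / (√0.001) = 82.35.
Trying y = 5.95 m: A R^(2/3) = 95.48 — too large.
Trying y = 5.49 m: A R^(2/3) = 82.45 — ≈ 82.35.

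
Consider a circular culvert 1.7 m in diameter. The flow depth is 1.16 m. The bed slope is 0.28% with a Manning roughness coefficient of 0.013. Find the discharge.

Q = 4.23 m³/s

For a circular section of diameter D = 1.7 m at depth y = 1.16 m, the central angle is θ = 2 arccos(1 − 2y/D) = 3.888 rad. Then A = (D²/8)(θ − sin θ) = 1.65 m² and P = Dθ/2 = 3.305 m.
Hydraulic radius R = A/P = 1.65/3.305 = 0.4992 m.
Manning's equation: Q = (1/n) A R^(2/3) S^(1/2) = (1/0.013) × 1.65 × 0.4992^(2/3) × 0.0028^(1/2) = 4.23 m³/s.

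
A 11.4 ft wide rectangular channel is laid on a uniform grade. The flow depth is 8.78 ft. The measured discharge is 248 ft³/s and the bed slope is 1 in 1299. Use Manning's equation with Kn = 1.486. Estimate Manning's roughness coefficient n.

Flow area A = b·y = 11.4 × 8.78 = 100.1 ft². Wetted perimeter P = b + 2y = 11.4 + 2×8.78 = 28.96 ft.
Hydraulic radius R = A/P = 100.1/28.96 = 3.456 ft.
Rearranging Manning's equation: n = (1.486/Q) A R^(2/3) S^(1/2) = (1.486/248) × 100.1 × 3.456^(2/3) × √0.0007698 = 0.038.

n = 0.038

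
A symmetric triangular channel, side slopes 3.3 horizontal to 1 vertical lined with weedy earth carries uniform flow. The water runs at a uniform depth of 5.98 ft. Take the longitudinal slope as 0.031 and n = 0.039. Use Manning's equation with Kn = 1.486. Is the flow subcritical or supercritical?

For a triangular section with side slope z = 3.3: A = zy² = 3.3×5.98² = 118 ft²; P = 2y√(1+z²) = 2×5.98×3.448 = 41.24 ft.
Hydraulic radius R = A/P = 118/41.24 = 2.862 ft.
V = (1.486/n) R^(2/3) √S = (1.486/0.039) × 2.862^(2/3) × √0.031 = 13.52 ft/s. Hydraulic depth D_h = A/T = 118/39.47 = 2.99 ft.
Froude number Fr = V/√(g·D_h) = 13.52/√(32.2×2.99) = 1.38, which is greater than 1, so the flow is supercritical.

supercritical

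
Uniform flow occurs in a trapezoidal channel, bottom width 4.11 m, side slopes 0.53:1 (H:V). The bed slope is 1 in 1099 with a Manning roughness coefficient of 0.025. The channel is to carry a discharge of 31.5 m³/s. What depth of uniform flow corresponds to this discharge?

Manning's equation rearranged: A R^(2/3) = nQ / (1·√S) = 0.025 × 31.5 / (√0.0009099) = 26.11.
At y = 3.85 m: A R^(2/3) = 35.64 — too large.
At y = 2.54 m: A R^(2/3) = 17.39 — too small.
At y = 3.22 m: A R^(2/3) = 26.08 — ≈ 26.11.

y_n = 3.22 m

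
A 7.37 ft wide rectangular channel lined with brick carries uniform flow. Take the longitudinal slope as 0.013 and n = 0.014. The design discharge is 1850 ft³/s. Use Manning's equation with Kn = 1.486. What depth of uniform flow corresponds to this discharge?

y_n = 10.6 ft

Manning's equation rearranged: A R^(2/3) = nQ / (1.486·√S) = 0.014 × 1850 / (1.486 × √0.013) = 152.9.
Trying y = 11.6 ft: A R^(2/3) = 169.7 — too large.
Trying y = 7.86 ft: A R^(2/3) = 107 — too small.
Trying y = 10.6 ft: A R^(2/3) = 152.8 — ≈ 152.9.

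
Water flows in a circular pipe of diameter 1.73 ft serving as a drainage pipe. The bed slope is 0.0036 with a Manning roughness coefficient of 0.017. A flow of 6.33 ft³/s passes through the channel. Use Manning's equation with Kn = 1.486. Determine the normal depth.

y_n = 1.28 ft

Manning's equation rearranged: A R^(2/3) = nQ / (1.486·√S) = 0.017 × 6.33 / (1.486 × √0.0036) = 1.207.
At y = 1.54 ft: A R^(2/3) = 1.426 — over.
At y = 1.08 ft: A R^(2/3) = 0.9588 — short.
At y = 1.28 ft: A R^(2/3) = 1.206 — matches.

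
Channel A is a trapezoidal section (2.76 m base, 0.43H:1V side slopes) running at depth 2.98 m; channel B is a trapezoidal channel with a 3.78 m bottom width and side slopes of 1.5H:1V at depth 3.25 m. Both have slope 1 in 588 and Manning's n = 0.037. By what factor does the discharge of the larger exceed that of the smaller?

2.91

Channel A: With bottom width b = 2.76 m and side slope z = 0.43: A = (b + zy)y = (2.76 + 0.43×2.98)×2.98 = 12.04 m²; P = b + 2y√(1+z²) = 2.76 + 2×2.98×1.089 = 9.248 m. Hydraulic radius R = A/P = 12.04/9.248 = 1.302 m. Q_A = (1/0.037)·12.04·1.302^(2/3)·√0.001701 = 16.01 m³/s.
Channel B: With bottom width b = 3.78 m and side slope z = 1.5: A = (b + zy)y = (3.78 + 1.5×3.25)×3.25 = 28.13 m²; P = b + 2y√(1+z²) = 3.78 + 2×3.25×1.803 = 15.5 m. Hydraulic radius R = A/P = 28.13/15.5 = 1.815 m. Q_B = (1/0.037)·28.13·1.815^(2/3)·√0.001701 = 46.65 m³/s.
The larger discharge is 46.65 m³/s and the smaller is 16.01 m³/s; the ratio is 2.91.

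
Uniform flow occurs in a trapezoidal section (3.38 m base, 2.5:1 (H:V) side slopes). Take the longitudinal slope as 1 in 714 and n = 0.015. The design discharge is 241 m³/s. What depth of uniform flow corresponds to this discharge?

Manning's equation rearranged: A R^(2/3) = nQ / (1·√S) = 0.015 × 241 / (√0.001401) = 96.6.
Try y = 4.52 m: A R^(2/3) = 118.7 — high.
Try y = 4.14 m: A R^(2/3) = 96.56 — ≈ 96.6.

y_n = 4.14 m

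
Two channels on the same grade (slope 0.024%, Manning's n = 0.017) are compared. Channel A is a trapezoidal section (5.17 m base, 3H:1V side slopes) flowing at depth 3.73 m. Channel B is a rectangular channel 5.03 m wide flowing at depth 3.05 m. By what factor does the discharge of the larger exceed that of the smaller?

5.3

Channel A: With bottom width b = 5.17 m and side slope z = 3: A = (b + zy)y = (5.17 + 3×3.73)×3.73 = 61.02 m²; P = b + 2y√(1+z²) = 5.17 + 2×3.73×3.162 = 28.76 m. Hydraulic radius R = A/P = 61.02/28.76 = 2.122 m. Q_A = (1/0.017)·61.02·2.122^(2/3)·√0.00024 = 91.82 m³/s.
Channel B: Flow area A = b·y = 5.03 × 3.05 = 15.34 m². Wetted perimeter P = b + 2y = 5.03 + 2×3.05 = 11.13 m. Hydraulic radius R = A/P = 15.34/11.13 = 1.378 m. Q_B = (1/0.017)·15.34·1.378^(2/3)·√0.00024 = 17.32 m³/s.
The larger discharge is 91.82 m³/s and the smaller is 17.32 m³/s; the ratio is 5.3.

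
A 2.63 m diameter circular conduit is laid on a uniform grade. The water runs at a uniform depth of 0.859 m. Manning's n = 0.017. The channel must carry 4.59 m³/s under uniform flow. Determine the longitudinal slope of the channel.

For a circular section of diameter D = 2.63 m at depth y = 0.859 m, the central angle is θ = 2 arccos(1 − 2y/D) = 2.433 rad. Then A = (D²/8)(θ − sin θ) = 1.541 m² and P = Dθ/2 = 3.2 m.
Hydraulic radius R = A/P = 1.541/3.2 = 0.4817 m.
From Manning's equation, S = [nQ / (1 A R^(2/3))]² = [0.017 × 4.59 / (1 × 1.541 × 0.4817^(2/3))]² = 0.00679.

S = 0.00679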